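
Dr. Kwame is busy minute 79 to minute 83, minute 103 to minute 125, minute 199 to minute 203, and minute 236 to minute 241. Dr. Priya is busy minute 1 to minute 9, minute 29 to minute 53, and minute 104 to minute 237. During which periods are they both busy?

minute 104 to minute 125, minute 199 to minute 203, minute 236 to minute 237

minute 79 to minute 83 falls entirely outside B.
minute 103 to minute 125 overlaps B on minute 104 to minute 125.
minute 199 to minute 203 overlaps B on minute 199 to minute 203.
minute 236 to minute 241 overlaps B on minute 236 to minute 237.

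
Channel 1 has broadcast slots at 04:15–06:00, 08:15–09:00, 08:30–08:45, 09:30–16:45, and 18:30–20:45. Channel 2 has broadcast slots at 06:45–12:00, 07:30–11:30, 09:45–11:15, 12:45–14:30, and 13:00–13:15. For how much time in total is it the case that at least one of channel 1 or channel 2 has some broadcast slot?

14 h

A, merged: 04:15–06:00, 08:15–09:00, 09:30–16:45, 18:30–20:45.
B, merged: 06:45–12:00, 12:45–14:30.
A ∪ B = 04:15–06:00, 06:45–16:45, 18:30–20:45.
Total: 1 h 45 min + 10 h + 2 h 15 min = 14 h.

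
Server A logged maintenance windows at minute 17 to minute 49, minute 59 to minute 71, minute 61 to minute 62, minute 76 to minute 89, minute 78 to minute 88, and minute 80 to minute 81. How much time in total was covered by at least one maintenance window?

Merged: minute 17 to minute 49, minute 59 to minute 71, minute 76 to minute 89.
Lengths: 32 minutes + 12 minutes + 13 minutes = 57 minutes.

57 minutes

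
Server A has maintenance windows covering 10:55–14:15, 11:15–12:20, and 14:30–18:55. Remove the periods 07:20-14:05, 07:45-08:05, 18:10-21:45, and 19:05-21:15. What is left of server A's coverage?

A, merged: 10:55–14:15, 14:30–18:55.
B, merged: 07:20–14:05, 18:10–21:45.
10:55–14:15 \ B = 14:05–14:15.
14:30–18:55 \ B = 14:30–18:10.

14:05–14:15, 14:30–18:10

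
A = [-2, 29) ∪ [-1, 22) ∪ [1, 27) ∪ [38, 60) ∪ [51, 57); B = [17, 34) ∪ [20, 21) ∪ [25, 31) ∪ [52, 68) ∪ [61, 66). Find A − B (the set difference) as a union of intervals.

First set merges to [-2, 29), [38, 60).
Second set merges to [17, 34), [52, 68).
[-2, 29) minus B → [-2, 17).
[38, 60) minus B → [38, 52).

[-2, 17) ∪ [38, 52)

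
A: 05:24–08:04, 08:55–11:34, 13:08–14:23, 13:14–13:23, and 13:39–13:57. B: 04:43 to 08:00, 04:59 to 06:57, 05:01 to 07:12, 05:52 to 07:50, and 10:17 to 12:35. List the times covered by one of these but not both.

First set merges to 05:24–08:04, 08:55–11:34, 13:08–14:23.
Second set merges to 04:43–08:00, 10:17–12:35.
A \ B = 08:00–08:04, 08:55–10:17, 13:08–14:23.
B \ A = 04:43–05:24, 11:34–12:35.
Union of the two gives the symmetric difference.

04:43–05:24, 08:00–08:04, 08:55–10:17, 11:34–12:35, 13:08–14:23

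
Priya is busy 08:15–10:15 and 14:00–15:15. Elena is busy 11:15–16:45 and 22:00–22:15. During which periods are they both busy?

14:00–15:15

08:15–10:15 meets no B interval.
14:00–15:15 ∩ B → 14:00–15:15.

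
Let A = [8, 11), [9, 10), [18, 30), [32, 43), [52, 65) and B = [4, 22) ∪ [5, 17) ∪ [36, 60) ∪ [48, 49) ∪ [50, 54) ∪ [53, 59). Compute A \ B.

A, merged: [8, 11), [18, 30), [32, 43), [52, 65).
B, merged: [4, 22), [36, 60).
[8, 11): entirely removed.
[18, 30) \ B = [22, 30).
[32, 43) \ B = [32, 36).
[52, 65) \ B = [60, 65).

[22, 30) ∪ [32, 36) ∪ [60, 65)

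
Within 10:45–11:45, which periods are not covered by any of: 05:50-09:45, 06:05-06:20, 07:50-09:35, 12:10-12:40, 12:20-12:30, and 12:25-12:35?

After merging, the occupied span is 05:50-09:45, 12:10-12:40.
Gaps within 10:45-11:45: 10:45-11:45.

10:45-11:45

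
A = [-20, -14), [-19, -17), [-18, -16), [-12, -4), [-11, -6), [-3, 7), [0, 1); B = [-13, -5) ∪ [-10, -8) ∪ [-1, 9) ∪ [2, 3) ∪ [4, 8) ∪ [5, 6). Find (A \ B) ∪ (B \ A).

Merge the first list: [-20, -14), [-12, -4), [-3, 7).
Merge the second list: [-13, -5), [-1, 9).
A but not B: [-20, -14), [-5, -4), [-3, -1).
B but not A: [-13, -12), [7, 9).
Combining gives A △ B.

[-20, -14) ∪ [-13, -12) ∪ [-5, -4) ∪ [-3, -1) ∪ [7, 9)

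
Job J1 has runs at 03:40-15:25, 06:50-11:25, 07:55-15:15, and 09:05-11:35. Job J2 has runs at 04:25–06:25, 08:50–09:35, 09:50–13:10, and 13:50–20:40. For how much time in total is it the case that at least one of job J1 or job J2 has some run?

17 h

Merge the first list: 03:40–15:25.
A ∪ B = 03:40–20:40.
Total: 17 h.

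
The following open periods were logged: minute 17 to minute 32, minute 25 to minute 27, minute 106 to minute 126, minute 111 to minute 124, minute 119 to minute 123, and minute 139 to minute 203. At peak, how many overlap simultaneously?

3

Walk the sorted start/end points keeping a running depth.
The depth first hits 3 at minute 119.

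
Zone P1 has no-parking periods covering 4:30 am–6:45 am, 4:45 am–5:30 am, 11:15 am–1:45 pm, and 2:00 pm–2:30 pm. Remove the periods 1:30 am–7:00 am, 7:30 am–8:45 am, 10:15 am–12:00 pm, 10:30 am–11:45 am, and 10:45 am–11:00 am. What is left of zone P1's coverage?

12:00 pm–1:45 pm, 2:00 pm–2:30 pm

First set merges to 4:30 am–6:45 am, 11:15 am–1:45 pm, 2:00 pm–2:30 pm.
Second set merges to 1:30 am–7:00 am, 7:30 am–8:45 am, 10:15 am–12:00 pm.
4:30 am–6:45 am lies entirely inside B → drops out.
11:15 am–1:45 pm with B removed leaves 12:00 pm–1:45 pm.
2:00 pm–2:30 pm is untouched.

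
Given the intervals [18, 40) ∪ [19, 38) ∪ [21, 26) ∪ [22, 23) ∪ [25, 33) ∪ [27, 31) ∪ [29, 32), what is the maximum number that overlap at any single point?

At 29, 5 of the intervals are simultaneously active.
No point has more.

5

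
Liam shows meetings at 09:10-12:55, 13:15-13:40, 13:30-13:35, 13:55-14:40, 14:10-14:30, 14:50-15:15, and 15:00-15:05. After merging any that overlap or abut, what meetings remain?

13:15–13:40 is disjoint → start new block.
13:30–13:35 overlaps/touches 13:15–13:40 → extend to 13:15–13:40.
13:55–14:40 is disjoint → start new block.
14:10–14:30 overlaps/touches 13:55–14:40 → extend to 13:55–14:40.
14:50–15:15 is disjoint → start new block.
15:00–15:05 overlaps/touches 14:50–15:15 → extend to 14:50–15:15.

09:10–12:55, 13:15–13:40, 13:55–14:40, 14:50–15:15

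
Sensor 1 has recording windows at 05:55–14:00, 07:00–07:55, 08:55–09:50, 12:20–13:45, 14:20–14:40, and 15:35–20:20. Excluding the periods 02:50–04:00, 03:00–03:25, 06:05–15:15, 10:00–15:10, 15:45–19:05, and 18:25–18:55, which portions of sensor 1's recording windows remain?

Merge the first list: 05:55-14:00, 14:20-14:40, 15:35-20:20.
Merge the second list: 02:50-04:00, 06:05-15:15, 15:45-19:05.
05:55-14:00 minus B → 05:55-06:05.
14:20-14:40: fully covered by B → removed.
15:35-20:20 minus B → 15:35-15:45, 19:05-20:20.

05:55-06:05, 15:35-15:45, 19:05-20:20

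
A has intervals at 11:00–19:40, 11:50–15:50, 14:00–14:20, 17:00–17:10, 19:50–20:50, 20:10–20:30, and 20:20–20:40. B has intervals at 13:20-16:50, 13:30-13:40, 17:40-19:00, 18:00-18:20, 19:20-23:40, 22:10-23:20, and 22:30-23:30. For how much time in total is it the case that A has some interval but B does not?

3 h 30 min

A, merged: 11:00–19:40, 19:50–20:50.
B, merged: 13:20–16:50, 17:40–19:00, 19:20–23:40.
A \ B = 11:00–13:20, 16:50–17:40, 19:00–19:20.
Total: 2 h 20 min + 50 min + 20 min = 3 h 30 min.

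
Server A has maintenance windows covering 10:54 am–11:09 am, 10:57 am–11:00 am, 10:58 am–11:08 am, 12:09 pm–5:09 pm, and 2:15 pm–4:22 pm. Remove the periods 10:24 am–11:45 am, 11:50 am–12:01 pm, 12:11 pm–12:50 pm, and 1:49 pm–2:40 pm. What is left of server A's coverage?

12:09 pm–12:11 pm, 12:50 pm–1:49 pm, 2:40 pm–5:09 pm

Merge the first list: 10:54 am–11:09 am, 12:09 pm–5:09 pm.
10:54 am–11:09 am: fully covered by B → removed.
12:09 pm–5:09 pm minus B → 12:09 pm–12:11 pm, 12:50 pm–1:49 pm, 2:40 pm–5:09 pm.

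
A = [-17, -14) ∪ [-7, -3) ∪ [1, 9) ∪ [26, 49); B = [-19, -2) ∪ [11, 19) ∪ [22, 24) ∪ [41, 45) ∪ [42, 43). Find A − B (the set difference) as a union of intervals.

Second set merges to [-19, -2), [11, 19), [22, 24), [41, 45).
[-17, -14): entirely removed.
[-7, -3): entirely removed.
[1, 9): nothing removed.
[26, 49) \ B = [26, 41), [45, 49).

[1, 9) ∪ [26, 41) ∪ [45, 49)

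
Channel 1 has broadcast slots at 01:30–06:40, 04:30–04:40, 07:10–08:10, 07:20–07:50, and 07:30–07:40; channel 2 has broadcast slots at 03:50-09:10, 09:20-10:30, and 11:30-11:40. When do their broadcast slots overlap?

Merge the first list: 01:30-06:40, 07:10-08:10.
01:30-06:40 meets the second set on 03:50-06:40.
07:10-08:10 meets the second set on 07:10-08:10.

03:50-06:40, 07:10-08:10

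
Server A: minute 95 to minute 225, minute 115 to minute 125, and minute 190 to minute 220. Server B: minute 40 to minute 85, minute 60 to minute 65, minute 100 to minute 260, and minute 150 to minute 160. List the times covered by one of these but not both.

minute 40 to minute 85, minute 95 to minute 100, minute 225 to minute 260

First set merges to minute 95 to minute 225.
Second set merges to minute 40 to minute 85, minute 100 to minute 260.
A \ B = minute 95 to minute 100.
B \ A = minute 40 to minute 85, minute 225 to minute 260.
Union of the two gives the symmetric difference.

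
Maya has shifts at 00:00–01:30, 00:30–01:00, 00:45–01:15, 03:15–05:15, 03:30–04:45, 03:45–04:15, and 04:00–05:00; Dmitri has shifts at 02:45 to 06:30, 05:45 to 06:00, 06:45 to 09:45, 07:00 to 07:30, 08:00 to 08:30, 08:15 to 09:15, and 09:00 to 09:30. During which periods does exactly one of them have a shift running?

00:00–01:30, 02:45–03:15, 05:15–06:30, 06:45–09:45

Merge the first list: 00:00–01:30, 03:15–05:15.
Merge the second list: 02:45–06:30, 06:45–09:45.
A but not B: 00:00–01:30.
B but not A: 02:45–03:15, 05:15–06:30, 06:45–09:45.
Combining gives A △ B.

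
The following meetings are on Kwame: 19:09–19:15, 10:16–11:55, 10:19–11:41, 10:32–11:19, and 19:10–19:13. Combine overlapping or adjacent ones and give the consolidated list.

Sort by start: 10:16-11:55, 10:19-11:41, 10:32-11:19, 19:09-19:15, 19:10-19:13.
10:19-11:41 overlaps/touches 10:16-11:55 → extend to 10:16-11:55.
10:32-11:19 overlaps/touches 10:16-11:55 → extend to 10:16-11:55.
19:09-19:15 is disjoint → start new block.
19:10-19:13 overlaps/touches 19:09-19:15 → extend to 19:09-19:15.

10:16-11:55, 19:09-19:15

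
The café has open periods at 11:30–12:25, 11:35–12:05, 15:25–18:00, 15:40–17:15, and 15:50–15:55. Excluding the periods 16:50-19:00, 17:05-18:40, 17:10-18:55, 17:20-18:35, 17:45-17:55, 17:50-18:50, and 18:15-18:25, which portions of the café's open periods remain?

Merge the first list: 11:30–12:25, 15:25–18:00.
Merge the second list: 16:50–19:00.
11:30–12:25 is untouched.
15:25–18:00 with B removed leaves 15:25–16:50.

11:30–12:25, 15:25–16:50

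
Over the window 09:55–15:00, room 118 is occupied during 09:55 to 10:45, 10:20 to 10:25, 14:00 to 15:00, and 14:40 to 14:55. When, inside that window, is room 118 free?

After merging, the occupied span is 09:55–10:45, 14:00–15:00.
Gaps within 09:55–15:00: 10:45–14:00.

10:45–14:00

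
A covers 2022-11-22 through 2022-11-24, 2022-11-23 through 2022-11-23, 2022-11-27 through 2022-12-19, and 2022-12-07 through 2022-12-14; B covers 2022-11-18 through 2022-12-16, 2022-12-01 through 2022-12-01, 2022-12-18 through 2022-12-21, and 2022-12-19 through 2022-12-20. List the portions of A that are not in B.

2022-12-17 through 2022-12-17

A, merged: 2022-11-22 through 2022-11-24, 2022-11-27 through 2022-12-19.
B, merged: 2022-11-18 through 2022-12-16, 2022-12-18 through 2022-12-21.
2022-11-22 through 2022-11-24: entirely removed.
2022-11-27 through 2022-12-19 \ B = 2022-12-17 through 2022-12-17.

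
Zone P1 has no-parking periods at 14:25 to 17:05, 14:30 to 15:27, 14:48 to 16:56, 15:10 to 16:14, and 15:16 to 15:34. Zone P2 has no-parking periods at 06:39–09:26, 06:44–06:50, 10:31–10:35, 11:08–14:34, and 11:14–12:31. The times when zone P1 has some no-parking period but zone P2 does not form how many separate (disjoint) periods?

First set merges to 14:25–17:05.
Second set merges to 06:39–09:26, 10:31–10:35, 11:08–14:34.
A \ B = 14:34–17:05.
That is 1 disjoint piece.

1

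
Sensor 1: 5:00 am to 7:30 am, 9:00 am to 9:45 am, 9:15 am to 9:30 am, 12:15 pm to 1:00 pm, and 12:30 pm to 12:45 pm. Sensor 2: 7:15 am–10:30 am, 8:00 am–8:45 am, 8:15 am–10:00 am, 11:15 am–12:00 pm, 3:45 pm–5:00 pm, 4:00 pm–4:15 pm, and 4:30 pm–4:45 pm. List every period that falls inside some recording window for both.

First set merges to 5:00 am–7:30 am, 9:00 am–9:45 am, 12:15 pm–1:00 pm.
Second set merges to 7:15 am–10:30 am, 11:15 am–12:00 pm, 3:45 pm–5:00 pm.
5:00 am–7:30 am overlaps B on 7:15 am–7:30 am.
9:00 am–9:45 am overlaps B on 9:00 am–9:45 am.
12:15 pm–1:00 pm falls entirely outside B.

7:15 am–7:30 am, 9:00 am–9:45 am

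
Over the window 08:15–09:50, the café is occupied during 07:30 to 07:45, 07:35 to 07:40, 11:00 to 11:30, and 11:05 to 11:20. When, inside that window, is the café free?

After merging, the occupied span is 07:30-07:45, 11:00-11:30.
Complement within 08:15-09:50: 08:15-09:50.

08:15-09:50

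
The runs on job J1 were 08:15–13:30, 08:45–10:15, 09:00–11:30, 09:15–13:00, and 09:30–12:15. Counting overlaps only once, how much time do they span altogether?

Merged: 08:15–13:30.
Length: 5 h 15 min.

5 h 15 min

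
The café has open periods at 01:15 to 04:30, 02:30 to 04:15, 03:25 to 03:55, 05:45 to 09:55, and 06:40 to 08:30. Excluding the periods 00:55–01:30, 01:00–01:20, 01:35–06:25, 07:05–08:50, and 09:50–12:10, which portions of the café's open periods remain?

01:30–01:35, 06:25–07:05, 08:50–09:50

First set merges to 01:15–04:30, 05:45–09:55.
Second set merges to 00:55–01:30, 01:35–06:25, 07:05–08:50, 09:50–12:10.
01:15–04:30 with B removed leaves 01:30–01:35.
05:45–09:55 with B removed leaves 06:25–07:05, 08:50–09:50.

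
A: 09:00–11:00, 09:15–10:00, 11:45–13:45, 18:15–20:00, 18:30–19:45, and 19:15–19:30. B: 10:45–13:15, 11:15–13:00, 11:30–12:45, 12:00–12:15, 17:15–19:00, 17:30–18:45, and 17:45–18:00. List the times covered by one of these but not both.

09:00-10:45, 11:00-11:45, 13:15-13:45, 17:15-18:15, 19:00-20:00

First set merges to 09:00-11:00, 11:45-13:45, 18:15-20:00.
Second set merges to 10:45-13:15, 17:15-19:00.
Only in the first: 09:00-10:45, 13:15-13:45, 19:00-20:00.
Only in the second: 11:00-11:45, 17:15-18:15.
Together these are the periods covered by exactly one.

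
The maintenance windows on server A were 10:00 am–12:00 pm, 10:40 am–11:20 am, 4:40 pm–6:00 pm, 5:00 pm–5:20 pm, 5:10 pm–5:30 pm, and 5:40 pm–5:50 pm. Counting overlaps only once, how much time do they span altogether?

3 h 20 min

Merged: 10:00 am-12:00 pm, 4:40 pm-6:00 pm.
Lengths: 2 h + 1 h 20 min = 3 h 20 min.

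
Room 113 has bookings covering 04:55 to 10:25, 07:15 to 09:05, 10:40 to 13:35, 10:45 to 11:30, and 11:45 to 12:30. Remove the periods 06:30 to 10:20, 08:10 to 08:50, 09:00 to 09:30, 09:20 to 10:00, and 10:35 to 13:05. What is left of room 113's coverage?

First set merges to 04:55-10:25, 10:40-13:35.
Second set merges to 06:30-10:20, 10:35-13:05.
04:55-10:25 minus B → 04:55-06:30, 10:20-10:25.
10:40-13:35 minus B → 13:05-13:35.

04:55-06:30, 10:20-10:25, 13:05-13:35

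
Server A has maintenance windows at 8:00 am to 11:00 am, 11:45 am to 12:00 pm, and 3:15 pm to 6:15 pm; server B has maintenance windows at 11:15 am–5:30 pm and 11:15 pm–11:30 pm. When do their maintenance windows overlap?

8:00 am–11:00 am meets no B interval.
11:45 am–12:00 pm ∩ B → 11:45 am–12:00 pm.
3:15 pm–6:15 pm ∩ B → 3:15 pm–5:30 pm.

11:45 am–12:00 pm, 3:15 pm–5:30 pm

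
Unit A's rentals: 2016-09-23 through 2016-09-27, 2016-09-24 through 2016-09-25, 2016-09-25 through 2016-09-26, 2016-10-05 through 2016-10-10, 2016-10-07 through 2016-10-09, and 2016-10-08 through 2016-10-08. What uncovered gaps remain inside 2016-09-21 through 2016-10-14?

Covered (merged): 2016-09-23 through 2016-09-27, 2016-10-05 through 2016-10-10.
Complement within 2016-09-21 through 2016-10-14: 2016-09-21 through 2016-09-22, 2016-09-28 through 2016-10-04, 2016-10-11 through 2016-10-14.

2016-09-21 through 2016-09-22, 2016-09-28 through 2016-10-04, 2016-10-11 through 2016-10-14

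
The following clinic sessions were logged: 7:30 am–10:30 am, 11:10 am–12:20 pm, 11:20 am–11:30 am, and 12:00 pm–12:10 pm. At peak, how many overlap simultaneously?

2

At 11:20 am, 2 of the intervals are simultaneously active.
No point has more.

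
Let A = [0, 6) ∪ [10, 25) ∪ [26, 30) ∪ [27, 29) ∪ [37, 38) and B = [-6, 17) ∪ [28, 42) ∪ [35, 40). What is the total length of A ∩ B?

First set merges to [0, 6), [10, 25), [26, 30), [37, 38).
Second set merges to [-6, 17), [28, 42).
A ∩ B = [0, 6), [10, 17), [28, 30), [37, 38).
Total: 6 + 7 + 2 + 1 = 16.

16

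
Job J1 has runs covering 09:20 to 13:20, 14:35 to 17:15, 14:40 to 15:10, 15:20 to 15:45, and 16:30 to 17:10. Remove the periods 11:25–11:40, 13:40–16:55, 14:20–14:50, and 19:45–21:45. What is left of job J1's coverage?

First set merges to 09:20–13:20, 14:35–17:15.
Second set merges to 11:25–11:40, 13:40–16:55, 19:45–21:45.
09:20–13:20 minus B → 09:20–11:25, 11:40–13:20.
14:35–17:15 minus B → 16:55–17:15.

09:20–11:25, 11:40–13:20, 16:55–17:15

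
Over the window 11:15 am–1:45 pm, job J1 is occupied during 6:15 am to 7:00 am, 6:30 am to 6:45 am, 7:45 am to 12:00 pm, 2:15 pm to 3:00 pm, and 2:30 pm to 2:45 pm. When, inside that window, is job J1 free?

The merged coverage is 6:15 am–7:00 am, 7:45 am–12:00 pm, 2:15 pm–3:00 pm.
Complement within 11:15 am–1:45 pm: 12:00 pm–1:45 pm.

12:00 pm–1:45 pm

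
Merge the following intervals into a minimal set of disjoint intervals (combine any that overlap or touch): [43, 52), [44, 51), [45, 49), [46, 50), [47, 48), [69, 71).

[44, 51) overlaps/touches [43, 52) → extend to [43, 52).
[45, 49) overlaps/touches [43, 52) → extend to [43, 52).
[46, 50) overlaps/touches [43, 52) → extend to [43, 52).
[47, 48) overlaps/touches [43, 52) → extend to [43, 52).
[69, 71) is disjoint → start new block.

[43, 52) ∪ [69, 71)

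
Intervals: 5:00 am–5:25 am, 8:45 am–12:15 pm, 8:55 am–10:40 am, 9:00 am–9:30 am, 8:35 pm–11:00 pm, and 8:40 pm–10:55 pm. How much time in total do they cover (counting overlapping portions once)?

6 h 20 min

Merged: 5:00 am–5:25 am, 8:45 am–12:15 pm, 8:35 pm–11:00 pm.
Lengths: 25 min + 3 h 30 min + 2 h 25 min = 6 h 20 min.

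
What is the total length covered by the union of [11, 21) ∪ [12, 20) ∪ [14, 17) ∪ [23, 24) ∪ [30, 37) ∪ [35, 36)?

18

Merged: [11, 21), [23, 24), [30, 37).
Lengths: 10 + 1 + 7 = 18.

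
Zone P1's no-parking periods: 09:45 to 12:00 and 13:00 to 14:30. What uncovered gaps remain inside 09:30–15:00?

Covered (merged): 09:45–12:00, 13:00–14:30.
Uncovered inside 09:30–15:00: 09:30–09:45, 12:00–13:00, 14:30–15:00.

09:30–09:45, 12:00–13:00, 14:30–15:00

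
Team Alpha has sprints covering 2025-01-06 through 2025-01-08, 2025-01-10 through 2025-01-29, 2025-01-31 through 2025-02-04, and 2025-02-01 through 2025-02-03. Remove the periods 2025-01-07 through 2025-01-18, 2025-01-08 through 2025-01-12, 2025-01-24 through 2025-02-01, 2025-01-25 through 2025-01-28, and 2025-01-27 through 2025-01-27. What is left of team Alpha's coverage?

First set merges to 2025-01-06 through 2025-01-08, 2025-01-10 through 2025-01-29, 2025-01-31 through 2025-02-04.
Second set merges to 2025-01-07 through 2025-01-18, 2025-01-24 through 2025-02-01.
2025-01-06 through 2025-01-08 with B removed leaves 2025-01-06 through 2025-01-06.
2025-01-10 through 2025-01-29 with B removed leaves 2025-01-19 through 2025-01-23.
2025-01-31 through 2025-02-04 with B removed leaves 2025-02-02 through 2025-02-04.

2025-01-06 through 2025-01-06, 2025-01-19 through 2025-01-23, 2025-02-02 through 2025-02-04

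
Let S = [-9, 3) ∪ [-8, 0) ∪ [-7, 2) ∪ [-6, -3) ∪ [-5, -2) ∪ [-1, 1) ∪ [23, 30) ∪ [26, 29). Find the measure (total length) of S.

Merged: [-9, 3), [23, 30).
Lengths: 12 + 7 = 19.

19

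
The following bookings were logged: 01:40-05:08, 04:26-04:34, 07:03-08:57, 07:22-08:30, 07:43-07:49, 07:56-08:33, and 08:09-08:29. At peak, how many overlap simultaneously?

4

Walk the sorted start/end points keeping a running depth.
The depth first hits 4 at 08:09.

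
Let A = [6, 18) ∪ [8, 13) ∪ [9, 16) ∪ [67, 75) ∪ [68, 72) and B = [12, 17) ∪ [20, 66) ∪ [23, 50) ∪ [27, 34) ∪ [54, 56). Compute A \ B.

A, merged: [6, 18), [67, 75).
B, merged: [12, 17), [20, 66).
[6, 18) minus B → [6, 12), [17, 18).
[67, 75): no B overlap → unchanged.

[6, 12) ∪ [17, 18) ∪ [67, 75)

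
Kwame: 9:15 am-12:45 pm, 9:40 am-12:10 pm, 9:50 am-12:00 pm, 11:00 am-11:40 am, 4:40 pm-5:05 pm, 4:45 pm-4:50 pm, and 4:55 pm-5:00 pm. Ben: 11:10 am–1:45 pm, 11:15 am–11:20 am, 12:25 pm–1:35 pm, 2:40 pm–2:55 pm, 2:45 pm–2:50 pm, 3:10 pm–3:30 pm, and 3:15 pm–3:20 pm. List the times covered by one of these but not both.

9:15 am–11:10 am, 12:45 pm–1:45 pm, 2:40 pm–2:55 pm, 3:10 pm–3:30 pm, 4:40 pm–5:05 pm

Merge the first list: 9:15 am–12:45 pm, 4:40 pm–5:05 pm.
Merge the second list: 11:10 am–1:45 pm, 2:40 pm–2:55 pm, 3:10 pm–3:30 pm.
A but not B: 9:15 am–11:10 am, 4:40 pm–5:05 pm.
B but not A: 12:45 pm–1:45 pm, 2:40 pm–2:55 pm, 3:10 pm–3:30 pm.
Combining gives A △ B.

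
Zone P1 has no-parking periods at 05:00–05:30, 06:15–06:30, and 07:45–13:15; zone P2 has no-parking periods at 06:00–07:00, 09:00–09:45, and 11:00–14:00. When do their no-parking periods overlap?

06:15–06:30, 09:00–09:45, 11:00–13:15

05:00–05:30: no overlap with the second set.
06:15–06:30 meets the second set on 06:15–06:30.
07:45–13:15 meets the second set on 09:00–09:45, 11:00–13:15.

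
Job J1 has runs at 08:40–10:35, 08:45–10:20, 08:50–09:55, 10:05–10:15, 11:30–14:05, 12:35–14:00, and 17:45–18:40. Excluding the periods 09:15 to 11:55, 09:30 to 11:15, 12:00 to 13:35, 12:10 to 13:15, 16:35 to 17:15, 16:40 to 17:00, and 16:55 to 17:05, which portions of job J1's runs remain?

First set merges to 08:40–10:35, 11:30–14:05, 17:45–18:40.
Second set merges to 09:15–11:55, 12:00–13:35, 16:35–17:15.
08:40–10:35 with B removed leaves 08:40–09:15.
11:30–14:05 with B removed leaves 11:55–12:00, 13:35–14:05.
17:45–18:40 is untouched.

08:40–09:15, 11:55–12:00, 13:35–14:05, 17:45–18:40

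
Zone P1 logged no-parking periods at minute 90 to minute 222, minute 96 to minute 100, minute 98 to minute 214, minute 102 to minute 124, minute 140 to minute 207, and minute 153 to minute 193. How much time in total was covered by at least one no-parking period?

Merged: minute 90 to minute 222.
Length: 132 minutes.

132 minutes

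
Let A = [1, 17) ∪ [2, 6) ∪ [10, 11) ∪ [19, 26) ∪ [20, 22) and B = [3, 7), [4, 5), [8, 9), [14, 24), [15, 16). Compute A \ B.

Merge the first list: [1, 17), [19, 26).
Merge the second list: [3, 7), [8, 9), [14, 24).
[1, 17) \ B = [1, 3), [7, 8), [9, 14).
[19, 26) \ B = [24, 26).

[1, 3) ∪ [7, 8) ∪ [9, 14) ∪ [24, 26)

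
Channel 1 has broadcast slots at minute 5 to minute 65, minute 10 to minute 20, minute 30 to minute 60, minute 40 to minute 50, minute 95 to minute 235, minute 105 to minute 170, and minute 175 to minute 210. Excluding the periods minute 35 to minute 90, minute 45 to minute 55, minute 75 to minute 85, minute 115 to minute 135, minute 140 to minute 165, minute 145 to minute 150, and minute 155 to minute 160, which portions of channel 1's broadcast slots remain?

minute 5 to minute 35, minute 95 to minute 115, minute 135 to minute 140, minute 165 to minute 235

First set merges to minute 5 to minute 65, minute 95 to minute 235.
Second set merges to minute 35 to minute 90, minute 115 to minute 135, minute 140 to minute 165.
minute 5 to minute 65 minus B → minute 5 to minute 35.
minute 95 to minute 235 minus B → minute 95 to minute 115, minute 135 to minute 140, minute 165 to minute 235.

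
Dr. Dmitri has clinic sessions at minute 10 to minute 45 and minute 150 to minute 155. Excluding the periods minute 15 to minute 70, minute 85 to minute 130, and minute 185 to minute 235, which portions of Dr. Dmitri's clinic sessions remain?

minute 10 to minute 15, minute 150 to minute 155

minute 10 to minute 45 \ B = minute 10 to minute 15.
minute 150 to minute 155: nothing removed.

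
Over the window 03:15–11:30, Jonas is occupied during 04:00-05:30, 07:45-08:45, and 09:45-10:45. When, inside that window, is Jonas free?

After merging, the occupied span is 04:00–05:30, 07:45–08:45, 09:45–10:45.
Complement within 03:15–11:30: 03:15–04:00, 05:30–07:45, 08:45–09:45, 10:45–11:30.

03:15–04:00, 05:30–07:45, 08:45–09:45, 10:45–11:30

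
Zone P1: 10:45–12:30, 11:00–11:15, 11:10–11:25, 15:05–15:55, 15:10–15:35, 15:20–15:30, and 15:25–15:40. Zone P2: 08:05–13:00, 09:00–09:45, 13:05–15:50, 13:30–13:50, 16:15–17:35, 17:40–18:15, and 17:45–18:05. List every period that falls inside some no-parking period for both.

First set merges to 10:45–12:30, 15:05–15:55.
Second set merges to 08:05–13:00, 13:05–15:50, 16:15–17:35, 17:40–18:15.
10:45–12:30 meets the second set on 10:45–12:30.
15:05–15:55 meets the second set on 15:05–15:50.

10:45–12:30, 15:05–15:50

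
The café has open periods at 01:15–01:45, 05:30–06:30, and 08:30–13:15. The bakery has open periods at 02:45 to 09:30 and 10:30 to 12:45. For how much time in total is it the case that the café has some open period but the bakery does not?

2 h

A \ B = 01:15–01:45, 09:30–10:30, 12:45–13:15.
Total: 30 min + 1 h + 30 min = 2 h.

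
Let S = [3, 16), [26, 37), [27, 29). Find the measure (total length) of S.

Merged: [3, 16), [26, 37).
Lengths: 13 + 11 = 24.

24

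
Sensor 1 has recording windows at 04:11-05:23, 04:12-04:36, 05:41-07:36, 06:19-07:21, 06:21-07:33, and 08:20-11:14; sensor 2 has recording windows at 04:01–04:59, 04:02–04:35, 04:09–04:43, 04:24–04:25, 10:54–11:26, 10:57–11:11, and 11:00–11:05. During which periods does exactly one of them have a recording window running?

Merge the first list: 04:11-05:23, 05:41-07:36, 08:20-11:14.
Merge the second list: 04:01-04:59, 10:54-11:26.
Only in the first: 04:59-05:23, 05:41-07:36, 08:20-10:54.
Only in the second: 04:01-04:11, 11:14-11:26.
Together these are the periods covered by exactly one.

04:01-04:11, 04:59-05:23, 05:41-07:36, 08:20-10:54, 11:14-11:26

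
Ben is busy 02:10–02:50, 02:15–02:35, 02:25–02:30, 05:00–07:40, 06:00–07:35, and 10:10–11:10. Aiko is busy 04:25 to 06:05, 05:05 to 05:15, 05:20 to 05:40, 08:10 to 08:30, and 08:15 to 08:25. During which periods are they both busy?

05:00–06:05

First set merges to 02:10–02:50, 05:00–07:40, 10:10–11:10.
Second set merges to 04:25–06:05, 08:10–08:30.
02:10–02:50 meets no B interval.
05:00–07:40 ∩ B → 05:00–06:05.
10:10–11:10 meets no B interval.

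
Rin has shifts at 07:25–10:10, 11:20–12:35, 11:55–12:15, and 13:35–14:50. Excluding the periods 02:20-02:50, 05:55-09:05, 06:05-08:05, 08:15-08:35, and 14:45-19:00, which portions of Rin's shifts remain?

First set merges to 07:25–10:10, 11:20–12:35, 13:35–14:50.
Second set merges to 02:20–02:50, 05:55–09:05, 14:45–19:00.
07:25–10:10 minus B → 09:05–10:10.
11:20–12:35: no B overlap → unchanged.
13:35–14:50 minus B → 13:35–14:45.

09:05–10:10, 11:20–12:35, 13:35–14:45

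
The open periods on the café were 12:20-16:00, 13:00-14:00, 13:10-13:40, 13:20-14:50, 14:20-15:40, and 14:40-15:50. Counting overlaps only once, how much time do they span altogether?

3 h 40 min

Merged: 12:20-16:00.
Length: 3 h 40 min.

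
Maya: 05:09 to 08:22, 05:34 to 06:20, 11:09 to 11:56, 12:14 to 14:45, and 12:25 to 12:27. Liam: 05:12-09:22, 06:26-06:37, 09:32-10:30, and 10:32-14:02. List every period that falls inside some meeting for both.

A, merged: 05:09-08:22, 11:09-11:56, 12:14-14:45.
B, merged: 05:12-09:22, 09:32-10:30, 10:32-14:02.
05:09-08:22 meets the second set on 05:12-08:22.
11:09-11:56 meets the second set on 11:09-11:56.
12:14-14:45 meets the second set on 12:14-14:02.

05:12-08:22, 11:09-11:56, 12:14-14:02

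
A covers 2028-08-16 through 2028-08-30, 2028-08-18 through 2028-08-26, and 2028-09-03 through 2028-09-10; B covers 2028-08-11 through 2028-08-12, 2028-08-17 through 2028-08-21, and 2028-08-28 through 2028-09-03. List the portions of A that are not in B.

A, merged: 2028-08-16 through 2028-08-30, 2028-09-03 through 2028-09-10.
2028-08-16 through 2028-08-30 with B removed leaves 2028-08-16 through 2028-08-16, 2028-08-22 through 2028-08-27.
2028-09-03 through 2028-09-10 with B removed leaves 2028-09-04 through 2028-09-10.

2028-08-16 through 2028-08-16, 2028-08-22 through 2028-08-27, 2028-09-04 through 2028-09-10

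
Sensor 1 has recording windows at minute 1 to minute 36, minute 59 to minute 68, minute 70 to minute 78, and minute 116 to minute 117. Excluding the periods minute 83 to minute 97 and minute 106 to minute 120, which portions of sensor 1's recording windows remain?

minute 1 to minute 36, minute 59 to minute 68, minute 70 to minute 78

minute 1 to minute 36: nothing removed.
minute 59 to minute 68: nothing removed.
minute 70 to minute 78: nothing removed.
minute 116 to minute 117: entirely removed.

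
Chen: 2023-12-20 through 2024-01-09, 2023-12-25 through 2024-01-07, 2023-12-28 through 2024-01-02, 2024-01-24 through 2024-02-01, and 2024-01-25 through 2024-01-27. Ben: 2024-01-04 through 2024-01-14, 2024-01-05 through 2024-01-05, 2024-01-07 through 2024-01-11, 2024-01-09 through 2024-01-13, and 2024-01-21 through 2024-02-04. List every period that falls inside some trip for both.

First set merges to 2023-12-20 through 2024-01-09, 2024-01-24 through 2024-02-01.
Second set merges to 2024-01-04 through 2024-01-14, 2024-01-21 through 2024-02-04.
2023-12-20 through 2024-01-09 meets the second set on 2024-01-04 through 2024-01-09.
2024-01-24 through 2024-02-01 meets the second set on 2024-01-24 through 2024-02-01.

2024-01-04 through 2024-01-09, 2024-01-24 through 2024-02-01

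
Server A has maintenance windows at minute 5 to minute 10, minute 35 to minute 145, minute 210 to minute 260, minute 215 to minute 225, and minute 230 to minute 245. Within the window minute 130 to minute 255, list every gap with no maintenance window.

minute 145 to minute 210

Covered (merged): minute 5 to minute 10, minute 35 to minute 145, minute 210 to minute 260.
Gaps within minute 130 to minute 255: minute 145 to minute 210.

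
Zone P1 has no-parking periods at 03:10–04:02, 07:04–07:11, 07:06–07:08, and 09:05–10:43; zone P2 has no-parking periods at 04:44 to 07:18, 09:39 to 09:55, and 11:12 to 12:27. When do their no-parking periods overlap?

Merge the first list: 03:10-04:02, 07:04-07:11, 09:05-10:43.
03:10-04:02: no overlap with the second set.
07:04-07:11 meets the second set on 07:04-07:11.
09:05-10:43 meets the second set on 09:39-09:55.

07:04-07:11, 09:39-09:55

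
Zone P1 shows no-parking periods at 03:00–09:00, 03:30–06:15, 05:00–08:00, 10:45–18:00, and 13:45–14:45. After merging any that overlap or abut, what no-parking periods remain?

03:30-06:15 overlaps/touches 03:00-09:00 → extend to 03:00-09:00.
05:00-08:00 overlaps/touches 03:00-09:00 → extend to 03:00-09:00.
10:45-18:00 is disjoint → start new block.
13:45-14:45 overlaps/touches 10:45-18:00 → extend to 10:45-18:00.

03:00-09:00, 10:45-18:00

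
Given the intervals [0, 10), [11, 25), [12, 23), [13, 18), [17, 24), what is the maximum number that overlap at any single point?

Walk the sorted start/end points keeping a running depth.
The depth first hits 4 at 17.

4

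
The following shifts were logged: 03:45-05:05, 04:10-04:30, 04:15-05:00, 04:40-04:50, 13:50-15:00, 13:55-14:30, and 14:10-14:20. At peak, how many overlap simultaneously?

Sweep endpoints in order; track running count of active intervals.
Peak of 3 reached at 04:15.

3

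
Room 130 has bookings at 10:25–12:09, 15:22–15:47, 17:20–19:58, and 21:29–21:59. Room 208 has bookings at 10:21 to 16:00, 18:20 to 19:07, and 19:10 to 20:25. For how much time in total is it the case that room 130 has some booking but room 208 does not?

A \ B = 17:20-18:20, 19:07-19:10, 21:29-21:59.
Total: 1 h + 3 min + 30 min = 1 h 33 min.

1 h 33 min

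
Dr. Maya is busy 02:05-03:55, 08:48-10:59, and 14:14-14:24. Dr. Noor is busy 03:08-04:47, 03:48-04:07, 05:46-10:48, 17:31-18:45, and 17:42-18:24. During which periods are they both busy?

03:08–03:55, 08:48–10:48

Second set merges to 03:08–04:47, 05:46–10:48, 17:31–18:45.
02:05–03:55 meets the second set on 03:08–03:55.
08:48–10:59 meets the second set on 08:48–10:48.
14:14–14:24: no overlap with the second set.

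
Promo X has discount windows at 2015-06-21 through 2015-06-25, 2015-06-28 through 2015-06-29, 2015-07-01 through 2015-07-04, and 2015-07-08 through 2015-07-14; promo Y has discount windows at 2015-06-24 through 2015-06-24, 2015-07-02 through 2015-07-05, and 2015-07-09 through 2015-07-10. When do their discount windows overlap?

2015-06-24 through 2015-06-24, 2015-07-02 through 2015-07-04, 2015-07-09 through 2015-07-10

2015-06-21 through 2015-06-25 meets the second set on 2015-06-24 through 2015-06-24.
2015-06-28 through 2015-06-29: no overlap with the second set.
2015-07-01 through 2015-07-04 meets the second set on 2015-07-02 through 2015-07-04.
2015-07-08 through 2015-07-14 meets the second set on 2015-07-09 through 2015-07-10.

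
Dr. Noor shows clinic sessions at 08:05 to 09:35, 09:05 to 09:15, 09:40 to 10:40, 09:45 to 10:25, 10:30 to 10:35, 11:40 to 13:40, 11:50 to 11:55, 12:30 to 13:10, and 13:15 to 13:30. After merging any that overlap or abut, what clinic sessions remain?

09:05–09:15 overlaps/touches 08:05–09:35 → extend to 08:05–09:35.
09:40–10:40 is disjoint → start new block.
09:45–10:25 overlaps/touches 09:40–10:40 → extend to 09:40–10:40.
10:30–10:35 overlaps/touches 09:40–10:40 → extend to 09:40–10:40.
11:40–13:40 is disjoint → start new block.
11:50–11:55 overlaps/touches 11:40–13:40 → extend to 11:40–13:40.
12:30–13:10 overlaps/touches 11:40–13:40 → extend to 11:40–13:40.
13:15–13:30 overlaps/touches 11:40–13:40 → extend to 11:40–13:40.

08:05–09:35, 09:40–10:40, 11:40–13:40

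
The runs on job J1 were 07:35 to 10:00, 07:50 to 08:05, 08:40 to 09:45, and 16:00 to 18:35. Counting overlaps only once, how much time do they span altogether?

Merged: 07:35–10:00, 16:00–18:35.
Lengths: 2 h 25 min + 2 h 35 min = 5 h.

5 h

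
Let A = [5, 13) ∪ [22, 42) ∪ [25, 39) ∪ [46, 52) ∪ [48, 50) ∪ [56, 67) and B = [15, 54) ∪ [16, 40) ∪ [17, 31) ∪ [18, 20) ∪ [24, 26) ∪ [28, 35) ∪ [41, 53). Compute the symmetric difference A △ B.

Merge the first list: [5, 13), [22, 42), [46, 52), [56, 67).
Merge the second list: [15, 54).
A \ B = [5, 13), [56, 67).
B \ A = [15, 22), [42, 46), [52, 54).
Union of the two gives the symmetric difference.

[5, 13) ∪ [15, 22) ∪ [42, 46) ∪ [52, 54) ∪ [56, 67)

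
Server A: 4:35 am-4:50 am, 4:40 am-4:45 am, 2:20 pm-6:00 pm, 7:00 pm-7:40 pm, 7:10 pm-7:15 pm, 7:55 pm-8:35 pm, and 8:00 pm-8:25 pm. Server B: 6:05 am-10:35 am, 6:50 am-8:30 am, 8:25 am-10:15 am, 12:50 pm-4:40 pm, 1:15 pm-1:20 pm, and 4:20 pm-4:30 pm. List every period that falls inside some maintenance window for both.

2:20 pm-4:40 pm

Merge the first list: 4:35 am-4:50 am, 2:20 pm-6:00 pm, 7:00 pm-7:40 pm, 7:55 pm-8:35 pm.
Merge the second list: 6:05 am-10:35 am, 12:50 pm-4:40 pm.
4:35 am-4:50 am meets no B interval.
2:20 pm-6:00 pm ∩ B → 2:20 pm-4:40 pm.
7:00 pm-7:40 pm meets no B interval.
7:55 pm-8:35 pm meets no B interval.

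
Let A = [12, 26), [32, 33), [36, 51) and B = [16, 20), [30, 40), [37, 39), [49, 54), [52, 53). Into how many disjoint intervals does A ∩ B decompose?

B, merged: [16, 20), [30, 40), [49, 54).
A ∩ B = [16, 20), [32, 33), [36, 40), [49, 51).
That is 4 disjoint pieces.

4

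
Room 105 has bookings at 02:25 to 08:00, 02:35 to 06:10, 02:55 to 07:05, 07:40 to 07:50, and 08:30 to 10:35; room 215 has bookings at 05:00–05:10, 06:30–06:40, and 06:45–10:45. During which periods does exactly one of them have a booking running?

02:25–05:00, 05:10–06:30, 06:40–06:45, 08:00–08:30, 10:35–10:45

First set merges to 02:25–08:00, 08:30–10:35.
A but not B: 02:25–05:00, 05:10–06:30, 06:40–06:45.
B but not A: 08:00–08:30, 10:35–10:45.
Combining gives A △ B.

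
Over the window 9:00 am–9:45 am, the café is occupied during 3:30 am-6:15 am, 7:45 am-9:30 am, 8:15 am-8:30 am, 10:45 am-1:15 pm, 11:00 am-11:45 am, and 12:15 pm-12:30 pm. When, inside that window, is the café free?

Covered (merged): 3:30 am-6:15 am, 7:45 am-9:30 am, 10:45 am-1:15 pm.
Gaps within 9:00 am-9:45 am: 9:30 am-9:45 am.

9:30 am-9:45 am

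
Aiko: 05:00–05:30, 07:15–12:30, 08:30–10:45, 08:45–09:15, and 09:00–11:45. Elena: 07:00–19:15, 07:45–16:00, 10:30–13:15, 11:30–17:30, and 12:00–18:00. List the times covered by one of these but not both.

A, merged: 05:00-05:30, 07:15-12:30.
B, merged: 07:00-19:15.
A \ B = 05:00-05:30.
B \ A = 07:00-07:15, 12:30-19:15.
Union of the two gives the symmetric difference.

05:00-05:30, 07:00-07:15, 12:30-19:15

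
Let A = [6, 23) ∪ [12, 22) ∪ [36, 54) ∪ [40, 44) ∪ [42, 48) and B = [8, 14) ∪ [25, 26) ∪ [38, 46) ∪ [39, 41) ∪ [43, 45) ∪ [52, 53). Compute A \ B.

[6, 8) ∪ [14, 23) ∪ [36, 38) ∪ [46, 52) ∪ [53, 54)

First set merges to [6, 23), [36, 54).
Second set merges to [8, 14), [25, 26), [38, 46), [52, 53).
[6, 23) \ B = [6, 8), [14, 23).
[36, 54) \ B = [36, 38), [46, 52), [53, 54).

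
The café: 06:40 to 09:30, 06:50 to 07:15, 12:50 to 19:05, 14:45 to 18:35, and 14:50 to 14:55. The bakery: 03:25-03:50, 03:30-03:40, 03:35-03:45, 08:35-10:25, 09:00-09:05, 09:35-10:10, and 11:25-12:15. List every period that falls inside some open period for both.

Merge the first list: 06:40-09:30, 12:50-19:05.
Merge the second list: 03:25-03:50, 08:35-10:25, 11:25-12:15.
06:40-09:30 ∩ B → 08:35-09:30.
12:50-19:05 meets no B interval.

08:35-09:30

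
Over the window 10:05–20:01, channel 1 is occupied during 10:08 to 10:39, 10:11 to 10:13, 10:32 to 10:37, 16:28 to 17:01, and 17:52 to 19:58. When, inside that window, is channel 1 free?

10:05–10:08, 10:39–16:28, 17:01–17:52, 19:58–20:01

Covered (merged): 10:08–10:39, 16:28–17:01, 17:52–19:58.
Gaps within 10:05–20:01: 10:05–10:08, 10:39–16:28, 17:01–17:52, 19:58–20:01.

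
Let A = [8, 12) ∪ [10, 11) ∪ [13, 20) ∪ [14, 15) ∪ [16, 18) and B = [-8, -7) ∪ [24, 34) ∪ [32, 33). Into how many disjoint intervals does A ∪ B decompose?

First set merges to [8, 12), [13, 20).
Second set merges to [-8, -7), [24, 34).
A ∪ B = [-8, -7), [8, 12), [13, 20), [24, 34).
That is 4 disjoint pieces.

4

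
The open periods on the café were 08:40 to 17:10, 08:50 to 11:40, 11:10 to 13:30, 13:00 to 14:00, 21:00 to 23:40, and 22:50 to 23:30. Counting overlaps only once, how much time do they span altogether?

11 h 10 min

Merged: 08:40–17:10, 21:00–23:40.
Lengths: 8 h 30 min + 2 h 40 min = 11 h 10 min.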